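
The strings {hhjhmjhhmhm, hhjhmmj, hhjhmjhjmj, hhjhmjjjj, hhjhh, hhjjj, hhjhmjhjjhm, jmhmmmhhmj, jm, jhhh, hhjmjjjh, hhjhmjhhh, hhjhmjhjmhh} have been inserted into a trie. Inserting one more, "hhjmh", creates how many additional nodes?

The longest prefix of "hhjmh" already in the trie is "hhjm" (length 4).
New nodes needed: |"hhjmh"| − 4 = 5 − 4 = 1.

1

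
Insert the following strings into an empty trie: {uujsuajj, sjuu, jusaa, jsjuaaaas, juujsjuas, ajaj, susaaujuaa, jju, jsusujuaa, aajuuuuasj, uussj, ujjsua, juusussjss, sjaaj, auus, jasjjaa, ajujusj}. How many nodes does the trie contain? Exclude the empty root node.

95

Insert word by word; a character creates a node only if that edge doesn't already exist:
  "uujsuajj" → 8 new (u, u, j, s, u, a, j, j)
  "sjuu" → 4 new (s, j, u, u)
  "jusaa" → 5 new (j, u, s, a, a)
  "jsjuaaaas" → prefix "j" already present; 8 new (s, j, u, a, a, a, a, s)
  "juujsjuas" → prefix "ju" already present; 7 new (u, j, s, j, u, a, s)
  "ajaj" → 4 new (a, j, a, j)
  "susaaujuaa" → prefix "s" already present; 9 new (u, s, a, a, u, j, u, a, a)
  "jju" → prefix "j" already present; 2 new (j, u)
  "jsusujuaa" → prefix "js" already present; 7 new (u, s, u, j, u, a, a)
  "aajuuuuasj" → prefix "a" already present; 9 new (a, j, u, u, u, u, a, s, j)
  "uussj" → prefix "uu" already present; 3 new (s, s, j)
  "ujjsua" → prefix "u" already present; 5 new (j, j, s, u, a)
  "juusussjss" → prefix "juu" already present; 7 new (s, u, s, s, j, s, s)
  "sjaaj" → prefix "sj" already present; 3 new (a, a, j)
  "auus" → prefix "a" already present; 3 new (u, u, s)
  "jasjjaa" → prefix "j" already present; 6 new (a, s, j, j, a, a)
  "ajujusj" → prefix "aj" already present; 5 new (u, j, u, s, j)
Total nodes = 8 + 4 + 5 + 8 + 7 + 4 + 9 + 2 + 7 + 9 + 3 + 5 + 7 + 3 + 3 + 6 + 5 = 95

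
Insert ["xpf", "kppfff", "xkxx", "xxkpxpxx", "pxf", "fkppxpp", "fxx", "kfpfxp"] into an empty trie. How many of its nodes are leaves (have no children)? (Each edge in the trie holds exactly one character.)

Leaves are exactly the stored words that no other stored word extends.
Those words: "fkppxpp", "fxx", "kfpfxp", "kppfff", "pxf", "xkxx", "xpf", "xxkpxpxx"
Leaf count: 8

8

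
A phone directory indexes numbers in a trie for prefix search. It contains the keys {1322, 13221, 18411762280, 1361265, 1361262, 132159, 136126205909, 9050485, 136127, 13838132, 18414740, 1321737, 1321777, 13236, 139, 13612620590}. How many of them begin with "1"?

15

Filter for entries beginning with "1":
Words under "1": 132159, 1321737, 1321777, 1322, 13221, 13236, 1361262, 13612620590, 136126205909, 1361265, 136127, 13838132, 139, 18411762280, 18414740
Count: 15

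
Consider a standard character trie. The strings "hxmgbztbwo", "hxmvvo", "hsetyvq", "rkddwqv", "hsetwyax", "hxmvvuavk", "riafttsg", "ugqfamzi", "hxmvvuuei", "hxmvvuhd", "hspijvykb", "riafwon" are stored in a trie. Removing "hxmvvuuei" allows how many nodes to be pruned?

3

After clearing the end-marker at "hxmvvuuei", prune upward until reaching a node still needed by another word.
The suffix "uei" (3 nodes) is used only by "hxmvvuuei"; the node for "hxmvvu" still has the child "a", so pruning stops there.
Nodes removed: 3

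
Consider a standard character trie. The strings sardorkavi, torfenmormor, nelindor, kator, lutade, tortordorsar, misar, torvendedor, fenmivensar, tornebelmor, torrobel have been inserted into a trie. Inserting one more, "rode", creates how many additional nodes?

No existing word starts with "r", so every character of "rode" needs a new node.
4 − 0 = 4 new nodes.

4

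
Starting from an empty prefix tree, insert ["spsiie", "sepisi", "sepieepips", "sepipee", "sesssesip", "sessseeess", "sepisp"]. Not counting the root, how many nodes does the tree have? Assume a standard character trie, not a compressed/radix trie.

Count nodes per top-level branch (shared prefixes stored once):
  's'-branch (sepieepips, sepipee, sepisi, sepisp, sessseeess, sesssesip, spsiie): 32 nodes
Sum: 32

32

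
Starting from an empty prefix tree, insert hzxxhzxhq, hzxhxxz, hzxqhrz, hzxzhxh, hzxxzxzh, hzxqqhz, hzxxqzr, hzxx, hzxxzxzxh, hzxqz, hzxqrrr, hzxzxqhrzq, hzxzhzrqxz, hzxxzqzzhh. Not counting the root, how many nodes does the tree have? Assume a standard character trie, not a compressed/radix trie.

For each word, the new-node count is its length minus the longest prefix already in the trie:
  "hzxxhzxhq" → 9 new (h, z, x, x, h, z, x, h, q)
  "hzxhxxz" → prefix "hzx" already present; 4 new (h, x, x, z)
  "hzxqhrz" → prefix "hzx" already present; 4 new (q, h, r, z)
  "hzxzhxh" → prefix "hzx" already present; 4 new (z, h, x, h)
  "hzxxzxzh" → prefix "hzxx" already present; 4 new (z, x, z, h)
  "hzxqqhz" → prefix "hzxq" already present; 3 new (q, h, z)
  "hzxxqzr" → prefix "hzxx" already present; 3 new (q, z, r)
  "hzxx" → prefix "hzxx" already present; 0 new (none)
  "hzxxzxzxh" → prefix "hzxxzxz" already present; 2 new (x, h)
  "hzxqz" → prefix "hzxq" already present; 1 new (z)
  "hzxqrrr" → prefix "hzxq" already present; 3 new (r, r, r)
  "hzxzxqhrzq" → prefix "hzxz" already present; 6 new (x, q, h, r, z, q)
  "hzxzhzrqxz" → prefix "hzxzh" already present; 5 new (z, r, q, x, z)
  "hzxxzqzzhh" → prefix "hzxxz" already present; 5 new (q, z, z, h, h)
Total nodes = 9 + 4 + 4 + 4 + 4 + 3 + 3 + 0 + 2 + 1 + 3 + 6 + 5 + 5 = 53

53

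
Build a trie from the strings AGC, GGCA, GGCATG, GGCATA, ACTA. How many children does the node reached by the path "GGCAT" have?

2

Follow the path "GGCAT" to its node, then look at its outgoing edges.
Characters that immediately follow "GGCAT" among the stored strings: {A, G}.
That node has 2 child edges.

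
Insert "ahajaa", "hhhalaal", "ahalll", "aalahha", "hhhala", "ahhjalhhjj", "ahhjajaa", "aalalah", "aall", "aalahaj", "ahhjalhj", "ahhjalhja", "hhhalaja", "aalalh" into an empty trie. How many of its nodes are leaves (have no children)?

Leaves are exactly the stored words that no other stored word extends.
Those words: "aalahaj", "aalahha", "aalalah", "aalalh", "aall", "ahajaa", "ahalll", "ahhjajaa", "ahhjalhhjj", "ahhjalhja", "hhhalaal", "hhhalaja"
Leaf count: 12

12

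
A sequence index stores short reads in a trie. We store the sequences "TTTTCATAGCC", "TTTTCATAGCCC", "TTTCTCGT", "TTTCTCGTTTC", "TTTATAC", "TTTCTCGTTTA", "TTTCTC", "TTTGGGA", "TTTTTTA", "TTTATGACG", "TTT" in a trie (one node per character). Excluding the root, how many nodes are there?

For each word, the new-node count is its length minus the longest prefix already in the trie:
  "TTTTCATAGCC" → 11 new (T, T, T, T, C, A, T, A, G, C, C)
  "TTTTCATAGCCC" → prefix "TTTTCATAGCC" already present; 1 new (C)
  "TTTCTCGT" → prefix "TTT" already present; 5 new (C, T, C, G, T)
  "TTTCTCGTTTC" → prefix "TTTCTCGT" already present; 3 new (T, T, C)
  "TTTATAC" → prefix "TTT" already present; 4 new (A, T, A, C)
  "TTTCTCGTTTA" → prefix "TTTCTCGTTT" already present; 1 new (A)
  "TTTCTC" → prefix "TTTCTC" already present; 0 new (none)
  "TTTGGGA" → prefix "TTT" already present; 4 new (G, G, G, A)
  "TTTTTTA" → prefix "TTTT" already present; 3 new (T, T, A)
  "TTTATGACG" → prefix "TTTAT" already present; 4 new (G, A, C, G)
  "TTT" → prefix "TTT" already present; 0 new (none)
Total nodes = 11 + 1 + 5 + 3 + 4 + 1 + 0 + 4 + 3 + 4 + 0 = 36

36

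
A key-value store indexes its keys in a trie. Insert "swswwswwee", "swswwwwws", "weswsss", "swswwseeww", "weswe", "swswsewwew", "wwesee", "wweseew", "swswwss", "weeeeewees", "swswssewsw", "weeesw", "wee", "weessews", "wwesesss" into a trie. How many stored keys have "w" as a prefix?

Walk to "w"; the words in its subtree are exactly those with that prefix.
Words under "w": wee, weeeeewees, weeesw, weessews, weswe, weswsss, wwesee, wweseew, wwesesss
Count: 9

9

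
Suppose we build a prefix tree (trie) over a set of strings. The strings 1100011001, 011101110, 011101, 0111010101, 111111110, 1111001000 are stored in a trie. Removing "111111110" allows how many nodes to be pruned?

5

Walk "111111110" from the leaf back toward the root, removing each node that no remaining word uses.
The suffix "11110" (5 nodes) is used only by "111111110"; the node for "1111" still has the child "0", so pruning stops there.
Nodes removed: 5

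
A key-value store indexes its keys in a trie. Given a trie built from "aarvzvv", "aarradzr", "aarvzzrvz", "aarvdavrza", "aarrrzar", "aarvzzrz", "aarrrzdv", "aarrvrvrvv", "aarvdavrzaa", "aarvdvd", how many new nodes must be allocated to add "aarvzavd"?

3

"aarvz" is already a path in the trie; the remaining "avd" must be added.
Each of the 3 remaining characters creates one node.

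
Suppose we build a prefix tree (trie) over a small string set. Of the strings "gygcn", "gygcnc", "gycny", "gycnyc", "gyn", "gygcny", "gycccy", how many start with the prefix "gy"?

7

Filter for entries beginning with "gy":
Matches: "gycccy", "gycny", "gycnyc", "gygcn", "gygcnc", "gygcny", "gyn"
Count: 7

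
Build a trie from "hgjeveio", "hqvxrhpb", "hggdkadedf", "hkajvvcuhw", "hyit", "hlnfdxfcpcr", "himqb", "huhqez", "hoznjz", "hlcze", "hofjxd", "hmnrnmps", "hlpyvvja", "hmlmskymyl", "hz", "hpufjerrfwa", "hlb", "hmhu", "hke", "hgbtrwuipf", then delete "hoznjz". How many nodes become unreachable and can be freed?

After clearing the end-marker at "hoznjz", prune upward until reaching a node still needed by another word.
The suffix "znjz" (4 nodes) is used only by "hoznjz"; the node for "ho" still has the child "f", so pruning stops there.
Nodes removed: 4

4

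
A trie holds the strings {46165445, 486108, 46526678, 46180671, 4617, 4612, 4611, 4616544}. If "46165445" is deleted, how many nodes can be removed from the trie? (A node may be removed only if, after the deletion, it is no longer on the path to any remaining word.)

Walk "46165445" from the leaf back toward the root, removing each node that no remaining word uses.
The suffix "5" (1 node) is used only by "46165445"; "4616544" is itself a stored word, so pruning stops there.
Nodes removed: 1

1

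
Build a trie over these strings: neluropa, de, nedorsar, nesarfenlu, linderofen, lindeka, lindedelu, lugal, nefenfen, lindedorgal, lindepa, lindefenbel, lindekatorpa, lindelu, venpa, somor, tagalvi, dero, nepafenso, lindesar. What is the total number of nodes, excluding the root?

Trace insertions, counting only characters that open a new branch:
  "neluropa" → 8 new (n, e, l, u, r, o, p, a)
  "de" → 2 new (d, e)
  "nedorsar" → prefix "ne" already present; 6 new (d, o, r, s, a, r)
  "nesarfenlu" → prefix "ne" already present; 8 new (s, a, r, f, e, n, l, u)
  "linderofen" → 10 new (l, i, n, d, e, r, o, f, e, n)
  "lindeka" → prefix "linde" already present; 2 new (k, a)
  "lindedelu" → prefix "linde" already present; 4 new (d, e, l, u)
  "lugal" → prefix "l" already present; 4 new (u, g, a, l)
  "nefenfen" → prefix "ne" already present; 6 new (f, e, n, f, e, n)
  "lindedorgal" → prefix "linded" already present; 5 new (o, r, g, a, l)
  "lindepa" → prefix "linde" already present; 2 new (p, a)
  "lindefenbel" → prefix "linde" already present; 6 new (f, e, n, b, e, l)
  "lindekatorpa" → prefix "lindeka" already present; 5 new (t, o, r, p, a)
  "lindelu" → prefix "linde" already present; 2 new (l, u)
  "venpa" → 5 new (v, e, n, p, a)
  "somor" → 5 new (s, o, m, o, r)
  "tagalvi" → 7 new (t, a, g, a, l, v, i)
  "dero" → prefix "de" already present; 2 new (r, o)
  "nepafenso" → prefix "ne" already present; 7 new (p, a, f, e, n, s, o)
  "lindesar" → prefix "linde" already present; 3 new (s, a, r)
Total nodes = 8 + 2 + 6 + 8 + 10 + 2 + 4 + 4 + 6 + 5 + 2 + 6 + 5 + 2 + 5 + 5 + 7 + 2 + 7 + 3 = 99

99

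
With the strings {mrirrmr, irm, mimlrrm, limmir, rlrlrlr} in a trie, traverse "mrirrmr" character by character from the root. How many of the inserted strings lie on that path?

Traverse "mrirrmr" character by character; count nodes along the way that are marked as word ends.
Prefixes of the query that are stored words: "mrirrmr"
Count: 1

1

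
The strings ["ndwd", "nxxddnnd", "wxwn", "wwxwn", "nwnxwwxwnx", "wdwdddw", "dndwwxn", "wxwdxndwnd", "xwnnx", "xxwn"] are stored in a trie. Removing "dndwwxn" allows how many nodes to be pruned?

7

After clearing the end-marker at "dndwwxn", prune upward until reaching a node still needed by another word.
No other word shares any prefix with "dndwwxn", so all 7 of its nodes go.
Nodes removed: 7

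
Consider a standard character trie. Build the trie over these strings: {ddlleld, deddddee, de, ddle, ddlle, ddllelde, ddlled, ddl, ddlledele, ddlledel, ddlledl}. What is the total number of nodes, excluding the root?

21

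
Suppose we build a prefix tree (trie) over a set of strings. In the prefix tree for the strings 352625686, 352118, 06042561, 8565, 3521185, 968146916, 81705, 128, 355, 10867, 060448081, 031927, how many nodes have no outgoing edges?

11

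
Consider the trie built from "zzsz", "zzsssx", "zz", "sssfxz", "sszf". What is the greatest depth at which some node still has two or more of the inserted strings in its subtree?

Equivalently: take the maximum, over all pairs, of their longest common prefix length.
e.g. "zzsssx" and "zzsz" share the prefix "zzs" of length 3; no pair shares a longer one.
Longest shared-prefix length: 3

3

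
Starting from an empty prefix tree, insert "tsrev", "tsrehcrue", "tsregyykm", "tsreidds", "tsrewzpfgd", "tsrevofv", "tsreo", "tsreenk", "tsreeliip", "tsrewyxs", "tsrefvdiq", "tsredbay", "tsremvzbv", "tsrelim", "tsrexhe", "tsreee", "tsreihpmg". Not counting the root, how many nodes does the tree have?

64

For each word, the new-node count is its length minus the longest prefix already in the trie:
  "tsrev" → 5 new (t, s, r, e, v)
  "tsrehcrue" → prefix "tsre" already present; 5 new (h, c, r, u, e)
  "tsregyykm" → prefix "tsre" already present; 5 new (g, y, y, k, m)
  "tsreidds" → prefix "tsre" already present; 4 new (i, d, d, s)
  "tsrewzpfgd" → prefix "tsre" already present; 6 new (w, z, p, f, g, d)
  "tsrevofv" → prefix "tsrev" already present; 3 new (o, f, v)
  "tsreo" → prefix "tsre" already present; 1 new (o)
  "tsreenk" → prefix "tsre" already present; 3 new (e, n, k)
  "tsreeliip" → prefix "tsree" already present; 4 new (l, i, i, p)
  "tsrewyxs" → prefix "tsrew" already present; 3 new (y, x, s)
  "tsrefvdiq" → prefix "tsre" already present; 5 new (f, v, d, i, q)
  "tsredbay" → prefix "tsre" already present; 4 new (d, b, a, y)
  "tsremvzbv" → prefix "tsre" already present; 5 new (m, v, z, b, v)
  "tsrelim" → prefix "tsre" already present; 3 new (l, i, m)
  "tsrexhe" → prefix "tsre" already present; 3 new (x, h, e)
  "tsreee" → prefix "tsree" already present; 1 new (e)
  "tsreihpmg" → prefix "tsrei" already present; 4 new (h, p, m, g)
Total nodes = 5 + 5 + 5 + 4 + 6 + 3 + 1 + 3 + 4 + 3 + 5 + 4 + 5 + 3 + 3 + 1 + 4 = 64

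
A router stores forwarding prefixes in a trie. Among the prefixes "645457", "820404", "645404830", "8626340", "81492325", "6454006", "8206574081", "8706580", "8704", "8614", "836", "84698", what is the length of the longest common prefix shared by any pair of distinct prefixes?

5

The deepest shared node is where two words last agree before diverging.
"6454006" and "645404830" agree on "64540" (5 characters) before diverging; nothing deeper is shared.
Longest shared-prefix length: 5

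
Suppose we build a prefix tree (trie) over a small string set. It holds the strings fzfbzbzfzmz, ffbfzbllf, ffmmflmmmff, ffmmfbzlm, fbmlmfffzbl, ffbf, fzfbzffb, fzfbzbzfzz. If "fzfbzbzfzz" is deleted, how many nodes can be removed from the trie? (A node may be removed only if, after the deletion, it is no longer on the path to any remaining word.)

A node on "fzfbzbzfzz"'s path can go only if nothing else ends at it or branches off below it.
The suffix "z" (1 node) is used only by "fzfbzbzfzz"; the node for "fzfbzbzfz" still has the child "m", so pruning stops there.
Nodes removed: 1

1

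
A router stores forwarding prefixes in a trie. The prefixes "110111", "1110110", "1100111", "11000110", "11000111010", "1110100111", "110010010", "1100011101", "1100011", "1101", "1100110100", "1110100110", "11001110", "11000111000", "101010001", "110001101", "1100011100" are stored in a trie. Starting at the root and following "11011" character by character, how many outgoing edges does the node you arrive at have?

1

The children of the "11011" node are the distinct next characters among strings starting with "11011".
Characters that immediately follow "11011" among the stored strings: {1}.
That node has 1 child edge.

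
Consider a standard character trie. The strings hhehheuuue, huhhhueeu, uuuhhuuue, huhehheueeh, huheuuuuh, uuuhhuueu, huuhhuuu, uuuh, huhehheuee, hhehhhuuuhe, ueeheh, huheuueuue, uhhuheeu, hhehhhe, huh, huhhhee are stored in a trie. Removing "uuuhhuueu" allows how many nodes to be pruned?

2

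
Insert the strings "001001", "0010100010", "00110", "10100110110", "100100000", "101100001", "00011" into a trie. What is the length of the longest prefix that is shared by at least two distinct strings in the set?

4

Equivalently: take the maximum, over all pairs, of their longest common prefix length.
e.g. "001001" and "0010100010" share the prefix "0010" of length 4; no pair shares a longer one.
Longest shared-prefix length: 4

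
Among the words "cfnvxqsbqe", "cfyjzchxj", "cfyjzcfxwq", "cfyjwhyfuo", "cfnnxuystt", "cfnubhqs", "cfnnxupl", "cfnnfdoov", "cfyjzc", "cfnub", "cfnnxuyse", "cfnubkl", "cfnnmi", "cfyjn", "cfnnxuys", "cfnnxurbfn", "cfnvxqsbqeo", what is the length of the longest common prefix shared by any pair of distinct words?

10

The deepest shared node is where two words last agree before diverging.
e.g. "cfnvxqsbqe" and "cfnvxqsbqeo" share the prefix "cfnvxqsbqe" of length 10; no pair shares a longer one.
Longest shared-prefix length: 10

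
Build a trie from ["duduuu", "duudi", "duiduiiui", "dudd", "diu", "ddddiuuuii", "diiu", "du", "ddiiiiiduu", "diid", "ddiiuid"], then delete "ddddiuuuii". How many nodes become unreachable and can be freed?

A node on "ddddiuuuii"'s path can go only if nothing else ends at it or branches off below it.
The suffix "ddiuuuii" (8 nodes) is used only by "ddddiuuuii"; the node for "dd" still has the child "i", so pruning stops there.
Nodes removed: 8

8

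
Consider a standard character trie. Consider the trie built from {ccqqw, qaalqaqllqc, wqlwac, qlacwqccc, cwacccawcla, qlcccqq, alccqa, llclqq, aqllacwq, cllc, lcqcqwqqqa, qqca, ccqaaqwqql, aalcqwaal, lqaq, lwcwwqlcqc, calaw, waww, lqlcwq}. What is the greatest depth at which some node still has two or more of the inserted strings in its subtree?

3

Equivalently: take the maximum, over all pairs, of their longest common prefix length.
e.g. "ccqaaqwqql" and "ccqqw" share the prefix "ccq" of length 3; no pair shares a longer one.
Longest shared-prefix length: 3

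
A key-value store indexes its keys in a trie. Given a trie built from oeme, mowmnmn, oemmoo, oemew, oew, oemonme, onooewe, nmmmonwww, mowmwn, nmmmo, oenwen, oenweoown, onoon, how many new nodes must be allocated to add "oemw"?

Walking "oemw" from the root, the first 3 characters ("oem") follow existing edges; "w" is the first miss.
Each of the 1 remaining characters creates one node.

1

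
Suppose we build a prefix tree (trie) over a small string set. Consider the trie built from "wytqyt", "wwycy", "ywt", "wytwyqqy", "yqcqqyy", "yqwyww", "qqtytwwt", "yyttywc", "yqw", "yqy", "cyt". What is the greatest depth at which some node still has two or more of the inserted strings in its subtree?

3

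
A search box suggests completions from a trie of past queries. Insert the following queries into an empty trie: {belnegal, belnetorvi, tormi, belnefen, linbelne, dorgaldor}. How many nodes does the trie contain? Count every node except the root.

38

Trie structure (* marks end of a word):
(root)
├─ b
│  └─ e
│     └─ l
│        └─ n
│           └─ e
│              ├─ f
│              │  └─ e
│              │     └─ n *
│              ├─ g
│              │  └─ a
│              │     └─ l *
│              └─ t
│                 └─ o
│                    └─ r
│                       └─ v
│                          └─ i *
├─ d
│  └─ o
│     └─ r
│        └─ g
│           └─ a
│              └─ l
│                 └─ d
│                    └─ o
│                       └─ r *
├─ l
│  └─ i
│     └─ n
│        └─ b
│           └─ e
│              └─ l
│                 └─ n
│                    └─ e *
└─ t
   └─ o
      └─ r
         └─ m
            └─ i *
Counting every labelled node above: 38.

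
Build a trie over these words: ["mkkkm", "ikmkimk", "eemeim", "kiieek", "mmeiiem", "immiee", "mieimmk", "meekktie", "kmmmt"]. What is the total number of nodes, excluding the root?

Count nodes per top-level branch (shared prefixes stored once):
  'e'-branch (eemeim): 6 nodes
  'i'-branch (ikmkimk, immiee): 12 nodes
  'k'-branch (kiieek, kmmmt): 10 nodes
  'm'-branch (meekktie, mieimmk, mkkkm, mmeiiem): 24 nodes
Sum: 52

52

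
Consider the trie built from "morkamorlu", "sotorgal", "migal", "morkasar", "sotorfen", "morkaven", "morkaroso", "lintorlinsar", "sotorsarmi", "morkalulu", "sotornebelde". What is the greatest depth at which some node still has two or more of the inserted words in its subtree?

Equivalently: take the maximum, over all pairs, of their longest common prefix length.
e.g. "morkalulu" and "morkamorlu" share the prefix "morka" of length 5; no pair shares a longer one.
Longest shared-prefix length: 5

5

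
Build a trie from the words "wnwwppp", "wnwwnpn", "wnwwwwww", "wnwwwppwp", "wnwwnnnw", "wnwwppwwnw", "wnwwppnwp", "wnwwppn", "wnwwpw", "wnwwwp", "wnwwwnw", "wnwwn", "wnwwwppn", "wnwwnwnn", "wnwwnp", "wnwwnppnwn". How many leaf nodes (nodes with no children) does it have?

12

Leaves are exactly the stored words that no other stored word extends.
Those words: "wnwwnnnw", "wnwwnpn", "wnwwnppnwn", "wnwwnwnn", "wnwwppnwp", "wnwwppp", "wnwwppwwnw", "wnwwpw", "wnwwwnw", "wnwwwppn", "wnwwwppwp", "wnwwwwww"
Leaf count: 12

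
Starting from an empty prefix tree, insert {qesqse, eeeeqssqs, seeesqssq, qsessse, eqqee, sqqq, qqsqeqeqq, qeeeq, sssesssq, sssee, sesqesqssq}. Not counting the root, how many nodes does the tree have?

64

Count nodes per top-level branch (shared prefixes stored once):
  'e'-branch (eeeeqssqs, eqqee): 13 nodes
  'q'-branch (qeeeq, qesqse, qqsqeqeqq, qsessse): 23 nodes
  's'-branch (seeesqssq, sesqesqssq, sqqq, sssee, sssesssq): 28 nodes
Sum: 64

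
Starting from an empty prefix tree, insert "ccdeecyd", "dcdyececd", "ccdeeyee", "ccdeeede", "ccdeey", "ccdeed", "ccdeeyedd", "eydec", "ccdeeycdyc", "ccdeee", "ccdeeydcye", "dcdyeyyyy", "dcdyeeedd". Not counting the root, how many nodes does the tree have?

For each word, the new-node count is its length minus the longest prefix already in the trie:
  "ccdeecyd" → 8 new (c, c, d, e, e, c, y, d)
  "dcdyececd" → 9 new (d, c, d, y, e, c, e, c, d)
  "ccdeeyee" → prefix "ccdee" already present; 3 new (y, e, e)
  "ccdeeede" → prefix "ccdee" already present; 3 new (e, d, e)
  "ccdeey" → prefix "ccdeey" already present; 0 new (none)
  "ccdeed" → prefix "ccdee" already present; 1 new (d)
  "ccdeeyedd" → prefix "ccdeeye" already present; 2 new (d, d)
  "eydec" → 5 new (e, y, d, e, c)
  "ccdeeycdyc" → prefix "ccdeey" already present; 4 new (c, d, y, c)
  "ccdeee" → prefix "ccdeee" already present; 0 new (none)
  "ccdeeydcye" → prefix "ccdeey" already present; 4 new (d, c, y, e)
  "dcdyeyyyy" → prefix "dcdye" already present; 4 new (y, y, y, y)
  "dcdyeeedd" → prefix "dcdye" already present; 4 new (e, e, d, d)
Total nodes = 8 + 9 + 3 + 3 + 0 + 1 + 2 + 5 + 4 + 0 + 4 + 4 + 4 = 47

47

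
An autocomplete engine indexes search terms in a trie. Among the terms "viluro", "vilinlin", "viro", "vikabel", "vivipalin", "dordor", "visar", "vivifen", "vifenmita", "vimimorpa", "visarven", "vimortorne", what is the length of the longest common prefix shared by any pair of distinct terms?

The deepest shared node is where two words last agree before diverging.
e.g. "visar" and "visarven" share the prefix "visar" of length 5; no pair shares a longer one.
Longest shared-prefix length: 5

5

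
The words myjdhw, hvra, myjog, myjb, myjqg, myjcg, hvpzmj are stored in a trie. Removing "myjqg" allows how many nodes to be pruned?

2

Walk "myjqg" from the leaf back toward the root, removing each node that no remaining word uses.
The suffix "qg" (2 nodes) is used only by "myjqg"; the node for "myj" still has the child "d", so pruning stops there.
Nodes removed: 2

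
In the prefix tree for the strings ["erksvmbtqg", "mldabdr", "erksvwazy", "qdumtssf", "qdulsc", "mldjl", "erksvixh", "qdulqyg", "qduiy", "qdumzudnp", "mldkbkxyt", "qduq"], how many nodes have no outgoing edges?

12

Leaves are exactly the stored words that no other stored word extends.
Those words: "erksvixh", "erksvmbtqg", "erksvwazy", "mldabdr", "mldjl", "mldkbkxyt", "qduiy", "qdulqyg", "qdulsc", "qdumtssf", "qdumzudnp", "qduq"
Leaf count: 12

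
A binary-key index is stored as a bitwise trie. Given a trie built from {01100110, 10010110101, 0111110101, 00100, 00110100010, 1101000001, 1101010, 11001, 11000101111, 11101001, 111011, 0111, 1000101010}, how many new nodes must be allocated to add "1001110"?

The longest prefix of "1001110" already in the trie is "1001" (length 4).
So 7 − 4 = 3 new nodes.

3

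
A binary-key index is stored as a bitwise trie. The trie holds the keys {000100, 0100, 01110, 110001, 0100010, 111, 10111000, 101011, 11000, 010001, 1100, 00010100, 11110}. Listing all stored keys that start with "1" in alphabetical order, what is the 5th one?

Filter for "1…" and sort: "101011", "10111000", "1100", "11000", "110001", "111", "11110"
Position 5: 110001

110001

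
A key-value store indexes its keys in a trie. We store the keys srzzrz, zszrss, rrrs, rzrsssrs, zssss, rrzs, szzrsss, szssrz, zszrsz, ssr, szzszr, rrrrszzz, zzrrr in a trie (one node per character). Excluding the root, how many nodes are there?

53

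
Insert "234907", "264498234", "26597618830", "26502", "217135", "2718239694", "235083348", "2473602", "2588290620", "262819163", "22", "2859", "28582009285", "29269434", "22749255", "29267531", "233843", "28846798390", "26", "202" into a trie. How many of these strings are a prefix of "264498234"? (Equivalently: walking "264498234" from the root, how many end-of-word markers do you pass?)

2

Check each prefix of "264498234" against the stored set — each match is an end-marker on the path.
Prefixes of the query that are stored words: "26", "264498234"
Count: 2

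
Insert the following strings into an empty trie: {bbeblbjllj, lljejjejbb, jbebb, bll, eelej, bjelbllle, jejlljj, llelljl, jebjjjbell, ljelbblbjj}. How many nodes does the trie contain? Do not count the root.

68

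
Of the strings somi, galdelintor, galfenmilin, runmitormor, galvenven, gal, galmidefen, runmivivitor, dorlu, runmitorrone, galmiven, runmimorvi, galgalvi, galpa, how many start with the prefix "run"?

4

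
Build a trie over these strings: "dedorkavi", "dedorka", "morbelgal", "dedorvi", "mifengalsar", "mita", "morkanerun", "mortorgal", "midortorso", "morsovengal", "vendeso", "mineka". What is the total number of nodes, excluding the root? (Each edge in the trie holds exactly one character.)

Trace insertions, counting only characters that open a new branch:
  "dedorkavi" → 9 new (d, e, d, o, r, k, a, v, i)
  "dedorka" → prefix "dedorka" already present; 0 new (none)
  "morbelgal" → 9 new (m, o, r, b, e, l, g, a, l)
  "dedorvi" → prefix "dedor" already present; 2 new (v, i)
  "mifengalsar" → prefix "m" already present; 10 new (i, f, e, n, g, a, l, s, a, r)
  "mita" → prefix "mi" already present; 2 new (t, a)
  "morkanerun" → prefix "mor" already present; 7 new (k, a, n, e, r, u, n)
  "mortorgal" → prefix "mor" already present; 6 new (t, o, r, g, a, l)
  "midortorso" → prefix "mi" already present; 8 new (d, o, r, t, o, r, s, o)
  "morsovengal" → prefix "mor" already present; 8 new (s, o, v, e, n, g, a, l)
  "vendeso" → 7 new (v, e, n, d, e, s, o)
  "mineka" → prefix "mi" already present; 4 new (n, e, k, a)
Total nodes = 9 + 0 + 9 + 2 + 10 + 2 + 7 + 6 + 8 + 8 + 7 + 4 = 72

72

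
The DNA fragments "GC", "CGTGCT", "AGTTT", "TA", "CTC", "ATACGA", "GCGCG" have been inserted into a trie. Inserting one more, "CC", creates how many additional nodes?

1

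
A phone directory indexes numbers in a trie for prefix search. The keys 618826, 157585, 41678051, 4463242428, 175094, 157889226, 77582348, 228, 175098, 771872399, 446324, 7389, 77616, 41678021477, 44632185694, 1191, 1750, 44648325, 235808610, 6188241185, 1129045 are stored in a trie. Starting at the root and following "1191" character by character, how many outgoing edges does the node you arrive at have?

0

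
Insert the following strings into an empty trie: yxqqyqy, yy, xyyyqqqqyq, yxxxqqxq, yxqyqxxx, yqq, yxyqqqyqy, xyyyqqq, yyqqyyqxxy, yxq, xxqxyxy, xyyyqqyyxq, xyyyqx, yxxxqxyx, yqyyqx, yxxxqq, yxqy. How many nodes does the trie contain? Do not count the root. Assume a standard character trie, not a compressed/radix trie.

64

Count nodes per top-level branch (shared prefixes stored once):
  'x'-branch (xxqxyxy, xyyyqqq, xyyyqqqqyq, xyyyqqyyxq, xyyyqx): 21 nodes
  'y'-branch (yqq, yqyyqx, yxq, yxqqyqy, yxqy, yxqyqxxx, yxxxqq, yxxxqqxq, yxxxqxyx, yxyqqqyqy, yy, yyqqyyqxxy): 43 nodes
Sum: 64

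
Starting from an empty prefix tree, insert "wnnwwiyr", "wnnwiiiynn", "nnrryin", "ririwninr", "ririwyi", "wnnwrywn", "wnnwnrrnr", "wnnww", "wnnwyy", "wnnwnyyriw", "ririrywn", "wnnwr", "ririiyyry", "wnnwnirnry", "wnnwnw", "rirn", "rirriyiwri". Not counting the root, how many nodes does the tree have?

71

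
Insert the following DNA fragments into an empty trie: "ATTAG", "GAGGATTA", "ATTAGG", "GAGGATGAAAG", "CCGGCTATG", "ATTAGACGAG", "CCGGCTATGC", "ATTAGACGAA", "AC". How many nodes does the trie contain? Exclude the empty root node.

36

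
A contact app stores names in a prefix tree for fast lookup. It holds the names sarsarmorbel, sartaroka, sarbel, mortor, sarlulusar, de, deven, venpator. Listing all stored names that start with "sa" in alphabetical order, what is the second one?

Filter for "sa…" and sort: "sarbel", "sarlulusar", "sarsarmorbel", "sartaroka"
The 2nd is sarlulusar.

sarlulusar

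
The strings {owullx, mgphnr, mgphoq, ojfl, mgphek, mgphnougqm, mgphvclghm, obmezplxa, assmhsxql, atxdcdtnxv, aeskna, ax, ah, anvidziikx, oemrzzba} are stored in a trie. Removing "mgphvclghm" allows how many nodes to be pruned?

6

Walk "mgphvclghm" from the leaf back toward the root, removing each node that no remaining word uses.
The suffix "vclghm" (6 nodes) is used only by "mgphvclghm"; the node for "mgph" still has the child "n", so pruning stops there.
Nodes removed: 6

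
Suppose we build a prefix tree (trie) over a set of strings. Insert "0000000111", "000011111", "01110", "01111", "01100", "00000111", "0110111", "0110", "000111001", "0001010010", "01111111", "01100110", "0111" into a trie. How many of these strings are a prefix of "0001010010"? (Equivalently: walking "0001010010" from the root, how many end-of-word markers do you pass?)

Traverse "0001010010" character by character; count nodes along the way that are marked as word ends.
Prefixes of the query that are stored words: "0001010010"
Count: 1

1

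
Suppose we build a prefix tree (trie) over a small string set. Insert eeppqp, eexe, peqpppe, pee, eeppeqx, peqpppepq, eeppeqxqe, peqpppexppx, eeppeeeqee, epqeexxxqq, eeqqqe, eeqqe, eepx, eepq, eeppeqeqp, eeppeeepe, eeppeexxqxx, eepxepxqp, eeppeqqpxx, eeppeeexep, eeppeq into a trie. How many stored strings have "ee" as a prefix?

Walk to "ee"; the words in its subtree are exactly those with that prefix.
Words under "ee": eeppeeepe, eeppeeeqee, eeppeeexep, eeppeexxqxx, eeppeq, eeppeqeqp, eeppeqqpxx, eeppeqx, eeppeqxqe, eeppqp, eepq, eepx, eepxepxqp, eeqqe, eeqqqe, eexe
Count: 16

16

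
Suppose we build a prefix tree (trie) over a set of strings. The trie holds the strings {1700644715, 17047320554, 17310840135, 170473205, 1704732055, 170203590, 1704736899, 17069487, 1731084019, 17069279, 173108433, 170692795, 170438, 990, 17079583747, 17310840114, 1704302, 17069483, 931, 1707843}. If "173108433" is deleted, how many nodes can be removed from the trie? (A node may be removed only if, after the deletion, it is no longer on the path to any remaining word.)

2

A node on "173108433"'s path can go only if nothing else ends at it or branches off below it.
The suffix "33" (2 nodes) is used only by "173108433"; the node for "1731084" still has the child "0", so pruning stops there.
Nodes removed: 2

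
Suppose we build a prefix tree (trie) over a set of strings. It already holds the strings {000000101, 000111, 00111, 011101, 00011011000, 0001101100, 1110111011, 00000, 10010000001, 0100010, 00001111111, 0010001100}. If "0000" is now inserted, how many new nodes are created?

"0000" is already a full path in the trie; only an end-marker is added.
No new nodes are needed: 0.

0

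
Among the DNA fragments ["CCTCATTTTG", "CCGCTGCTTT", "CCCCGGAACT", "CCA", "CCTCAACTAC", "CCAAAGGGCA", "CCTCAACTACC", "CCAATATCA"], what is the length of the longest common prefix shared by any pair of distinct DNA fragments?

The deepest shared node is where two words last agree before diverging.
"CCTCAACTAC" and "CCTCAACTACC" agree on "CCTCAACTAC" (10 characters) before diverging; nothing deeper is shared.
Longest shared-prefix length: 10

10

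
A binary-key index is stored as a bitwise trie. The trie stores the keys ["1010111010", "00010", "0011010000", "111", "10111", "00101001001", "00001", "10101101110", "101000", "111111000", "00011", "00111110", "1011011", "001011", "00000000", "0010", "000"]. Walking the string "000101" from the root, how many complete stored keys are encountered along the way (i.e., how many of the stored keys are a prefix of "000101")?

2

Check each prefix of "000101" against the stored set — each match is an end-marker on the path.
Prefixes of the query that are stored words: "000", "00010"
Count: 2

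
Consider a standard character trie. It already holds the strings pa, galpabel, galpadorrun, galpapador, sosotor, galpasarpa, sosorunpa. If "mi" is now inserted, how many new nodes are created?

"mi" shares no prefix with any stored word, so all 2 characters open new nodes.
2 − 0 = 2 new nodes.

2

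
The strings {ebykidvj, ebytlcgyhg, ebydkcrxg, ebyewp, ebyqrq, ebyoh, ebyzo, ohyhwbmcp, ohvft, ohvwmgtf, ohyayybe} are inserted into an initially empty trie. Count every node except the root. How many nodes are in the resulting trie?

53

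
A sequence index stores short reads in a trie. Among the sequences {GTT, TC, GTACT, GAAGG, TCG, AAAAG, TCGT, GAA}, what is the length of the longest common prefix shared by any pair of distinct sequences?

The deepest shared node is where two words last agree before diverging.
"GAA" and "GAAGG" agree on "GAA" (3 characters) before diverging; nothing deeper is shared.
Longest shared-prefix length: 3

3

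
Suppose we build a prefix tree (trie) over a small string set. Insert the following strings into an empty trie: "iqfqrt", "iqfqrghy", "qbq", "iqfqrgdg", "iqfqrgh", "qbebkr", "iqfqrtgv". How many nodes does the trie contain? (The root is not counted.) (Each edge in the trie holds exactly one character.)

20

Count nodes per top-level branch (shared prefixes stored once):
  'i'-branch (iqfqrgdg, iqfqrgh, iqfqrghy, iqfqrt, iqfqrtgv): 13 nodes
  'q'-branch (qbebkr, qbq): 7 nodes
Sum: 20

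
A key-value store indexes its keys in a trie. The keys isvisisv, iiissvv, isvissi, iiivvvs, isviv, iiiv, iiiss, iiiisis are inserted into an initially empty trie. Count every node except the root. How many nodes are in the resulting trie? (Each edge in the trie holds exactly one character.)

25

For each word, the new-node count is its length minus the longest prefix already in the trie:
  "isvisisv" → 8 new (i, s, v, i, s, i, s, v)
  "iiissvv" → prefix "i" already present; 6 new (i, i, s, s, v, v)
  "isvissi" → prefix "isvis" already present; 2 new (s, i)
  "iiivvvs" → prefix "iii" already present; 4 new (v, v, v, s)
  "isviv" → prefix "isvi" already present; 1 new (v)
  "iiiv" → prefix "iiiv" already present; 0 new (none)
  "iiiss" → prefix "iiiss" already present; 0 new (none)
  "iiiisis" → prefix "iii" already present; 4 new (i, s, i, s)
Total nodes = 8 + 6 + 2 + 4 + 1 + 0 + 0 + 4 = 25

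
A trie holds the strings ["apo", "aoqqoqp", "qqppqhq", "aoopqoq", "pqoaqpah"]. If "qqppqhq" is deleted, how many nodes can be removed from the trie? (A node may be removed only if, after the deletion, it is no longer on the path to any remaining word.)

7

Walk "qqppqhq" from the leaf back toward the root, removing each node that no remaining word uses.
No other word shares any prefix with "qqppqhq", so all 7 of its nodes go.
Nodes removed: 7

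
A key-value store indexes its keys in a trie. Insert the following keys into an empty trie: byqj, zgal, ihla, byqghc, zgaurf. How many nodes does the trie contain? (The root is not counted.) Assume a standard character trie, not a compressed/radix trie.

Count nodes per top-level branch (shared prefixes stored once):
  'b'-branch (byqghc, byqj): 7 nodes
  'i'-branch (ihla): 4 nodes
  'z'-branch (zgal, zgaurf): 7 nodes
Sum: 18

18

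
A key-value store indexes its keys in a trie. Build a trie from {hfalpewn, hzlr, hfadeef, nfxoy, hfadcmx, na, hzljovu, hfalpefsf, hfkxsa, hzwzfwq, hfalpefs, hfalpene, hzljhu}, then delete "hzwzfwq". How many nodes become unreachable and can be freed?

5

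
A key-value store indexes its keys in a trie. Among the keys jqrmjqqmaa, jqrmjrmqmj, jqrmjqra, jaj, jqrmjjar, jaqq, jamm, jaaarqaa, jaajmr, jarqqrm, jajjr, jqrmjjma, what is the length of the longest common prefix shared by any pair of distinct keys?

6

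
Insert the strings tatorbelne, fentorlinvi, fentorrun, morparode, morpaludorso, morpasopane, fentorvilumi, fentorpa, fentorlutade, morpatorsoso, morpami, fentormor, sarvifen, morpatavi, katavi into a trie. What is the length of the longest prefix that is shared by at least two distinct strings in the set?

7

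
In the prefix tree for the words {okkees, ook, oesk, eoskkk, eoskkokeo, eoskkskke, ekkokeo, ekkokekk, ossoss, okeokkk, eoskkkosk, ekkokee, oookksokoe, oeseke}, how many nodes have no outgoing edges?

A leaf is a node with no children — equivalently, the end of a word that is not a proper prefix of any other stored word.
Those words: "ekkokee", "ekkokekk", "ekkokeo", "eoskkkosk", "eoskkokeo", "eoskkskke", "oeseke", "oesk", "okeokkk", "okkees", "ook", "oookksokoe", "ossoss"
Leaf count: 13

13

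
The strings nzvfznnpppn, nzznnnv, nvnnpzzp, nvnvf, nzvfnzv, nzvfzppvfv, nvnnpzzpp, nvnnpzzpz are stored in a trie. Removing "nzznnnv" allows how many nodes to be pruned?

After clearing the end-marker at "nzznnnv", prune upward until reaching a node still needed by another word.
The suffix "znnnv" (5 nodes) is used only by "nzznnnv"; the node for "nz" still has the child "v", so pruning stops there.
Nodes removed: 5

5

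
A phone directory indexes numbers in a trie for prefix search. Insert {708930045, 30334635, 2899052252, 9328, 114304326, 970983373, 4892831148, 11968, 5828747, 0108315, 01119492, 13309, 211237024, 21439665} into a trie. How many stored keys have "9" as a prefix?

2

Traverse to the node for "9", then collect every word in that subtree.
Words under "9": 9328, 970983373
Count: 2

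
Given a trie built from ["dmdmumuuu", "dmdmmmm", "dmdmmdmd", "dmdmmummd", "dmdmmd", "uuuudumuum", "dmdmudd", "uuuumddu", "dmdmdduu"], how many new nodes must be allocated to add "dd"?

1

"d" is already a path in the trie; the remaining "d" must be added.
New nodes needed: |"dd"| − 1 = 2 − 1 = 1.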